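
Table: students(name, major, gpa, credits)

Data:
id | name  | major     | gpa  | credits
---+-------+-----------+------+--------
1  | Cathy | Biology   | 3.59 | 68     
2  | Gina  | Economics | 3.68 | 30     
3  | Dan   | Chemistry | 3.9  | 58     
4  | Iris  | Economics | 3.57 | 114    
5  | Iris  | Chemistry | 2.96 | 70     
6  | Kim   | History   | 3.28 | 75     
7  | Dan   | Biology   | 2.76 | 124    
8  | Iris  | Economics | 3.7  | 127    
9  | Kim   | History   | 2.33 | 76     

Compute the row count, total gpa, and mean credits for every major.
SELECT major,
       COUNT(*) as cnt,
       SUM(gpa) as total_gpa,
       AVG(credits) as avg_credits
FROM students
GROUP BY major

Result:
  Biology: 2 records, 6.35 total gpa, 96.00 avg credits
  Chemistry: 2 records, 6.86 total gpa, 64.00 avg credits
  Economics: 3 records, 10.95 total gpa, 90.33 avg credits
  History: 2 records, 5.61 total gpa, 75.50 avg credits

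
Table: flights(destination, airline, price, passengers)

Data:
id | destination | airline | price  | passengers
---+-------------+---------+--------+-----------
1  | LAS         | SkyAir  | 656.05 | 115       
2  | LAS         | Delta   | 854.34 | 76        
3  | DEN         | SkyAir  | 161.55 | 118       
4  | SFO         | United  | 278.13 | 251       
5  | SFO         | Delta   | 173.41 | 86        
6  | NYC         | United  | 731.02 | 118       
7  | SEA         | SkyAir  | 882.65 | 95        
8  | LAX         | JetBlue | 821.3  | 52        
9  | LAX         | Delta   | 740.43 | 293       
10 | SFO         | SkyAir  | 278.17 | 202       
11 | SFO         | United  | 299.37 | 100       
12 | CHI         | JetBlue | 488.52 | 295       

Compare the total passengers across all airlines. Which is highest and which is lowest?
SELECT airline, SUM(passengers)
FROM flights
GROUP BY airline
ORDER BY SUM(passengers)

All groups:
  JetBlue: 347
  Delta: 455
  United: 469
  SkyAir: 530

Highest: SkyAir (530)
Lowest: JetBlue (347)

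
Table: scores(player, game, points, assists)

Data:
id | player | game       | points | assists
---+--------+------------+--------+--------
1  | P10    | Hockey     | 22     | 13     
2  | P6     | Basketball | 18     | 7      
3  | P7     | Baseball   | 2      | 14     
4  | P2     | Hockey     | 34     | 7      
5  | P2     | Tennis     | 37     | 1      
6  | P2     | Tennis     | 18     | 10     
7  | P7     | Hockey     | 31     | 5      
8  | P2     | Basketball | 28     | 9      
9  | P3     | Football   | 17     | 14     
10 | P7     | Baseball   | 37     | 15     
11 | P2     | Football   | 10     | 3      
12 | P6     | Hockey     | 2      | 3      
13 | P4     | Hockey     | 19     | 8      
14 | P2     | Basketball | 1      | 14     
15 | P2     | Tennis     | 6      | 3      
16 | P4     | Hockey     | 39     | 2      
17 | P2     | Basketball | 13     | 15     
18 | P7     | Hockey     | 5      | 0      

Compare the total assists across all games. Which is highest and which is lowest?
SELECT game, SUM(assists)
FROM scores
GROUP BY game
ORDER BY SUM(assists)

All groups:
  Tennis: 14
  Football: 17
  Baseball: 29
  Hockey: 38
  Basketball: 45

Highest: Basketball (45)
Lowest: Tennis (14)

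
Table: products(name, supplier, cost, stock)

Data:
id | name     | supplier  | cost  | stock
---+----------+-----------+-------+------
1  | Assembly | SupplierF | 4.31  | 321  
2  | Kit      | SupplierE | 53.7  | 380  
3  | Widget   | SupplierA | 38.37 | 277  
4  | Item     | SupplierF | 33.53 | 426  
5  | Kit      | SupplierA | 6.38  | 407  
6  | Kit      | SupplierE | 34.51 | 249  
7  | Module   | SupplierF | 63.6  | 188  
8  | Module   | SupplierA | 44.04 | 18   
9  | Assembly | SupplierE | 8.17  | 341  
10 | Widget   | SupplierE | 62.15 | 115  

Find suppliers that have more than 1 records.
SELECT supplier, COUNT(*) as cnt
FROM products
GROUP BY supplier
HAVING COUNT(*) > 1

Result:
  SupplierA: 3
  SupplierE: 4
  SupplierF: 3

Note: HAVING filters groups after aggregation, WHERE filters rows before.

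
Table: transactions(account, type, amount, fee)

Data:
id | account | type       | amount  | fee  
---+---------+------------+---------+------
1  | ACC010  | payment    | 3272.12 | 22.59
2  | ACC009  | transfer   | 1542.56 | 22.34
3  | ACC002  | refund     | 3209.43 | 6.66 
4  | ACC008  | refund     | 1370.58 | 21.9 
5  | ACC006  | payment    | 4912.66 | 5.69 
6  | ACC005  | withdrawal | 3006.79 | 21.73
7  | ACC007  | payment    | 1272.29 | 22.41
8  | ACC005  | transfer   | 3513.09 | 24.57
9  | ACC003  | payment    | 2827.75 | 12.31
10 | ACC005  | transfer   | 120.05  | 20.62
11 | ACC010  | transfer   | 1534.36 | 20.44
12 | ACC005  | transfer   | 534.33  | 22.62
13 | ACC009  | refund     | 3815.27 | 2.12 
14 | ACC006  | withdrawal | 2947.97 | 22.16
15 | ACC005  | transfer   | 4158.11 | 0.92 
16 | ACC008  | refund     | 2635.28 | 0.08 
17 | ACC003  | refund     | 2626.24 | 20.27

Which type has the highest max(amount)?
SELECT type, MAX(amount) as val
FROM transactions
GROUP BY type
ORDER BY val DESC
LIMIT 1

Result: payment with max(amount) = 4912.66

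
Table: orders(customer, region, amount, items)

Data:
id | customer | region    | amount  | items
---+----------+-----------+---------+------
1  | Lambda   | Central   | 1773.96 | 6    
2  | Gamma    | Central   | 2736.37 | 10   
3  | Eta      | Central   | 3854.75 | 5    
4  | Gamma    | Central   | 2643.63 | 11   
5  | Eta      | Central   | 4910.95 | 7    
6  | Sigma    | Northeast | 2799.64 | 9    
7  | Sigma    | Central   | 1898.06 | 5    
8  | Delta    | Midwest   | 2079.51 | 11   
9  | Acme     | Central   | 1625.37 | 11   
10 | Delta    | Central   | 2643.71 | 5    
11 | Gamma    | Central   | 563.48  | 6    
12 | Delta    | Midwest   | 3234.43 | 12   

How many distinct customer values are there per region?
SELECT region, COUNT(DISTINCT customer)
FROM orders
GROUP BY region

Result:
  Central: 6 distinct
  Midwest: 1 distinct
  Northeast: 1 distinct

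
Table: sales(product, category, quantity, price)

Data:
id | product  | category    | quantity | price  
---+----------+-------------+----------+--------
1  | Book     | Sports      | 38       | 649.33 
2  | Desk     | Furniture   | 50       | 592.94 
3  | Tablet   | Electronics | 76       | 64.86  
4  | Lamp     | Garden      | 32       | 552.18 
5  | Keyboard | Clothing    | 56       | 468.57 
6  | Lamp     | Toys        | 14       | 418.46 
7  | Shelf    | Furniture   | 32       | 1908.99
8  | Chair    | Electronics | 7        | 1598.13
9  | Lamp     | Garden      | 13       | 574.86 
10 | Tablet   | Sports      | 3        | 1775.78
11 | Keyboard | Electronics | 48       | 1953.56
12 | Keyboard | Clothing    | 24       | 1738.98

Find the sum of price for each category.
SELECT category, SUM(price) as result
FROM sales
GROUP BY category

Result:
  Clothing: 2207.55
  Electronics: 3616.55
  Furniture: 2501.93
  Garden: 1127.04
  Sports: 2425.11
  Toys: 418.46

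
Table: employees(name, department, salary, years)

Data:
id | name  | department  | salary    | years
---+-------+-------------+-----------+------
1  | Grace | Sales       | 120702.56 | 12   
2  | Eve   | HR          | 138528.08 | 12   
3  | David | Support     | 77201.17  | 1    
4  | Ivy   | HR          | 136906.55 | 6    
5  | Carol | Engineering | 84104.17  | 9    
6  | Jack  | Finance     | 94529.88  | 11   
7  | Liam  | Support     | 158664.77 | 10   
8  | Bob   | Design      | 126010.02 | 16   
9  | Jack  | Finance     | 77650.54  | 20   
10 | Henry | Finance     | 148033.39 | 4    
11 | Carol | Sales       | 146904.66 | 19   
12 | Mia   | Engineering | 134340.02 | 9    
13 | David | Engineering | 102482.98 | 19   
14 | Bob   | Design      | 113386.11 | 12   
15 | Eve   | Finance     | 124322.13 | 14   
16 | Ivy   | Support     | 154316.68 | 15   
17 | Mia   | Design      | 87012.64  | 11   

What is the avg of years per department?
SELECT department, AVG(years) as result
FROM employees
GROUP BY department

Result:
  Design: 13.00
  Engineering: 12.33
  Finance: 12.25
  HR: 9.00
  Sales: 15.50
  Support: 8.67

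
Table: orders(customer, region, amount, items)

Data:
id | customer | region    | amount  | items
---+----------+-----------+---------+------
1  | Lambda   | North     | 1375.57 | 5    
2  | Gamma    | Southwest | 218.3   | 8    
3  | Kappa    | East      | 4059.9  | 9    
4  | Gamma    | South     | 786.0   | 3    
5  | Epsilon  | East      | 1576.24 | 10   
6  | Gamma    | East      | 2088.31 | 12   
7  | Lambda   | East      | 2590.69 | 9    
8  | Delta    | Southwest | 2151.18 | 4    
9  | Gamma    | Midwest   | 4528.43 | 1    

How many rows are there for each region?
SELECT region, COUNT(*) as count
FROM orders
GROUP BY region

Result:
  East: 4
  Midwest: 1
  North: 1
  South: 1
  Southwest: 2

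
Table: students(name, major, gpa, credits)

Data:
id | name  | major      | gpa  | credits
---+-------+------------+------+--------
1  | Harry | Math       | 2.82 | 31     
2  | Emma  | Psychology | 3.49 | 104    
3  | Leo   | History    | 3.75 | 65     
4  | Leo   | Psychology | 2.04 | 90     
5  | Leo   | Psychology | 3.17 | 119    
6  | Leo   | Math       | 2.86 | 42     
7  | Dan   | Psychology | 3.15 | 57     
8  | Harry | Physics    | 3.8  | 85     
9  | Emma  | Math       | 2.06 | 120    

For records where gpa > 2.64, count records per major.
SELECT major, COUNT(*)
FROM students
WHERE gpa > 2.64
GROUP BY major

Note: WHERE filters rows before grouping.

Result:
  History: 1
  Math: 2
  Physics: 1
  Psychology: 3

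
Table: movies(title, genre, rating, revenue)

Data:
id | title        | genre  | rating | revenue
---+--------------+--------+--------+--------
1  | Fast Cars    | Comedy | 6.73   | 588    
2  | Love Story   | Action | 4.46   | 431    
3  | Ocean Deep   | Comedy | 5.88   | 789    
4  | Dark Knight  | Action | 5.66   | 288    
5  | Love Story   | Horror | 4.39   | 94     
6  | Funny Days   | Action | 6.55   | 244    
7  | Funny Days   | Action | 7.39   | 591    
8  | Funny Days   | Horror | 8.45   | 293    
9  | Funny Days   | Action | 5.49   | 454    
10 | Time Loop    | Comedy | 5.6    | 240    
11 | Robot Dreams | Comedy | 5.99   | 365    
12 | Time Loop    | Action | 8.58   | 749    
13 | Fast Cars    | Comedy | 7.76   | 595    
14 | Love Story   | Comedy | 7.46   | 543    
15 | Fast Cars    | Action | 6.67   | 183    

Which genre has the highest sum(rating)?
SELECT genre, SUM(rating) as val
FROM movies
GROUP BY genre
ORDER BY val DESC
LIMIT 1

Result: Action with sum(rating) = 44.80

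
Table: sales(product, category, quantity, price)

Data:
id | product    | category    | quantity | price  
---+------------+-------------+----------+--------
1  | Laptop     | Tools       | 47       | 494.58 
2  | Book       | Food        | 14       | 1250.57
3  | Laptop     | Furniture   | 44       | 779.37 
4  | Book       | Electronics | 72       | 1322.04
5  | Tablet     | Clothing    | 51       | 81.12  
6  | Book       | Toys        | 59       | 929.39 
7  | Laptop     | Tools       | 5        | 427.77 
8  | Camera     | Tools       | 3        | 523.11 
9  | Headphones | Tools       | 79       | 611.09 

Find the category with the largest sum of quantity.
SELECT category, SUM(quantity) as val
FROM sales
GROUP BY category
ORDER BY val DESC
LIMIT 1

Result: Tools with sum(quantity) = 134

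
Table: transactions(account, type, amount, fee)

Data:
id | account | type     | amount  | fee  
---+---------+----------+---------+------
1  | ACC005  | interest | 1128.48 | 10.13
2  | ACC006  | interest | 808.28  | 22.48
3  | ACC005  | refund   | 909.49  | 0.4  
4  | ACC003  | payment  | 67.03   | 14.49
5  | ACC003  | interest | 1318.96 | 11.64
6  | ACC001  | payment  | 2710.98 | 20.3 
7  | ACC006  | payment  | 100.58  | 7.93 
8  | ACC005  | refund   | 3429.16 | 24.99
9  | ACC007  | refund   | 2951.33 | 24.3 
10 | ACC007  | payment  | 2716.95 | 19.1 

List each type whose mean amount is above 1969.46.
SELECT type, AVG(amount)
FROM transactions
GROUP BY type
HAVING AVG(amount) > 1969.46

Result:
  refund: avg=2429.99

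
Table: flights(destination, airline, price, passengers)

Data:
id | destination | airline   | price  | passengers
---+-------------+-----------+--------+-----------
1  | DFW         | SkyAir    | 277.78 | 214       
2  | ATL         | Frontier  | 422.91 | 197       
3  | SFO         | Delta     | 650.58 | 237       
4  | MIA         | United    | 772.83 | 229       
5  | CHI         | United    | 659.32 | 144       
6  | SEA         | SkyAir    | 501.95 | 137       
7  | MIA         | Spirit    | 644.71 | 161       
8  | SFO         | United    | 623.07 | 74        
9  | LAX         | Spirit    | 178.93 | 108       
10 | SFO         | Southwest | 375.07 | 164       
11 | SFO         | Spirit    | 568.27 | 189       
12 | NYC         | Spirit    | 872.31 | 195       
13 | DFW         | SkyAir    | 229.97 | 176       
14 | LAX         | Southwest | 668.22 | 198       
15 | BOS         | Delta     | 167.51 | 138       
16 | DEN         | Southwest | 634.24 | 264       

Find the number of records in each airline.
SELECT airline, COUNT(*) as count
FROM flights
GROUP BY airline

Result:
  Delta: 2
  Frontier: 1
  SkyAir: 3
  Southwest: 3
  Spirit: 4
  United: 3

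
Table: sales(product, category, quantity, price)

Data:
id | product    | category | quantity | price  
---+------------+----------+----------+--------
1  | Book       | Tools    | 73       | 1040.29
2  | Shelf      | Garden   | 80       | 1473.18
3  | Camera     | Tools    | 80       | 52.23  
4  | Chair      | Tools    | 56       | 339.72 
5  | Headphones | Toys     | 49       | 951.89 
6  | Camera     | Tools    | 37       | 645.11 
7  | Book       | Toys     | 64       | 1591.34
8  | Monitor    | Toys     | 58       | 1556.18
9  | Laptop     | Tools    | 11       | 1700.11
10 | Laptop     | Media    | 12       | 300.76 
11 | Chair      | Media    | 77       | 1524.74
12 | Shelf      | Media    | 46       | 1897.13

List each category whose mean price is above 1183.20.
SELECT category, AVG(price)
FROM sales
GROUP BY category
HAVING AVG(price) > 1183.20

Result:
  Garden: avg=1473.18
  Media: avg=1240.88
  Toys: avg=1366.47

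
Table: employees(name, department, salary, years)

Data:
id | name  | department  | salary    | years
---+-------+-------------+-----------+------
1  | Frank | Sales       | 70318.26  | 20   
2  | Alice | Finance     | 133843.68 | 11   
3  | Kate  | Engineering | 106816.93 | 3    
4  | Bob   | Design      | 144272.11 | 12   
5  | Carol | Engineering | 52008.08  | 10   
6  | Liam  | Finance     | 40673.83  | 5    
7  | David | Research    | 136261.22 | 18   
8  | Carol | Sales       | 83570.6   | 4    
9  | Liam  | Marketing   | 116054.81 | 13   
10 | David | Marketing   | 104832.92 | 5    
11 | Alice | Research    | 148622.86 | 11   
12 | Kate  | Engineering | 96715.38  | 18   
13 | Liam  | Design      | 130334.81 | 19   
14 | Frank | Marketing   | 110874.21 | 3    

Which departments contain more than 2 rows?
SELECT department, COUNT(*) as cnt
FROM employees
GROUP BY department
HAVING COUNT(*) > 2

Result:
  Engineering: 3
  Marketing: 3

Note: HAVING filters groups after aggregation, WHERE filters rows before.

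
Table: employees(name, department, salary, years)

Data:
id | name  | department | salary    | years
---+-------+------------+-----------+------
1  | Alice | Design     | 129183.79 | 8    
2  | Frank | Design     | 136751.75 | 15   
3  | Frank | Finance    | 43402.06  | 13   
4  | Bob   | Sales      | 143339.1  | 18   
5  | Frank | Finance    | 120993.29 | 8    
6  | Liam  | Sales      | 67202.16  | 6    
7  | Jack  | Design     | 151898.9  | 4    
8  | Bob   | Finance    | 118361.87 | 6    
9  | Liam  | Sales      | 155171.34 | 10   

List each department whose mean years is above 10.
SELECT department, AVG(years)
FROM employees
GROUP BY department
HAVING AVG(years) > 10

Result:
  Sales: avg=11.33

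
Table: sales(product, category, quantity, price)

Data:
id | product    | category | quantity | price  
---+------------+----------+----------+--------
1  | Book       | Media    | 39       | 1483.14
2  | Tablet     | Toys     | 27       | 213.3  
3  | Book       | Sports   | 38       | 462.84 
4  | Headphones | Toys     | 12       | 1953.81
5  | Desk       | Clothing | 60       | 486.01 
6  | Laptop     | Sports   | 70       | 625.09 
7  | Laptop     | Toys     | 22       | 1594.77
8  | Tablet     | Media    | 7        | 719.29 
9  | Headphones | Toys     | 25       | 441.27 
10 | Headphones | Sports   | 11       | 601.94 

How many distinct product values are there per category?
SELECT category, COUNT(DISTINCT product)
FROM sales
GROUP BY category

Result:
  Clothing: 1 distinct
  Media: 2 distinct
  Sports: 3 distinct
  Toys: 3 distinct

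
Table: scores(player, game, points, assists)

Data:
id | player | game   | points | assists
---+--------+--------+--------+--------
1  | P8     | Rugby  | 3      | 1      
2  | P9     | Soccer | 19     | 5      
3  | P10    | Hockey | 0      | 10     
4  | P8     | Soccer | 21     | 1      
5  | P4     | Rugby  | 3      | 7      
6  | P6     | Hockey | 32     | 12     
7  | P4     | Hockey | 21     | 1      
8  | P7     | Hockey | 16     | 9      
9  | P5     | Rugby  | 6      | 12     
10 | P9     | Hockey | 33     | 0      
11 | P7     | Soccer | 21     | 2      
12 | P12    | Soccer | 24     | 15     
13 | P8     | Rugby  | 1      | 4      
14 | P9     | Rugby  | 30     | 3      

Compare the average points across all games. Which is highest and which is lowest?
SELECT game, AVG(points)
FROM scores
GROUP BY game
ORDER BY AVG(points)

All groups:
  Rugby: 8.60
  Hockey: 20.40
  Soccer: 21.25

Highest: Soccer (21.25)
Lowest: Rugby (8.60)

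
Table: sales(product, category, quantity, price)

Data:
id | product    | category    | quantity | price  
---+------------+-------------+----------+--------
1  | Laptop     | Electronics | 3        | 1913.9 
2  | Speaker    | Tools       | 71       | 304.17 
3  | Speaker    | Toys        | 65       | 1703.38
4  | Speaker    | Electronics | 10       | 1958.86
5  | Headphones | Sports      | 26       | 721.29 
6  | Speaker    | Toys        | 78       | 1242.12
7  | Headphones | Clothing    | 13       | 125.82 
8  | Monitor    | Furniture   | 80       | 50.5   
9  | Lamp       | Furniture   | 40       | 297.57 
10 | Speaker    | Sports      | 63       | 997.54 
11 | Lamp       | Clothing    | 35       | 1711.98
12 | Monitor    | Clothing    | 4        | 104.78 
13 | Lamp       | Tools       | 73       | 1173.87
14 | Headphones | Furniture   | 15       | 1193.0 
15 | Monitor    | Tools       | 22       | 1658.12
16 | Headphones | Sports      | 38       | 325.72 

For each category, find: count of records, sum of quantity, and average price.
SELECT category,
       COUNT(*) as cnt,
       SUM(quantity) as total_quantity,
       AVG(price) as avg_price
FROM sales
GROUP BY category

Result:
  Clothing: 3 records, 52 total quantity, 647.53 avg price
  Electronics: 2 records, 13 total quantity, 1936.38 avg price
  Furniture: 3 records, 135 total quantity, 513.69 avg price
  Sports: 3 records, 127 total quantity, 681.52 avg price
  Tools: 3 records, 166 total quantity, 1045.39 avg price
  Toys: 2 records, 143 total quantity, 1472.75 avg price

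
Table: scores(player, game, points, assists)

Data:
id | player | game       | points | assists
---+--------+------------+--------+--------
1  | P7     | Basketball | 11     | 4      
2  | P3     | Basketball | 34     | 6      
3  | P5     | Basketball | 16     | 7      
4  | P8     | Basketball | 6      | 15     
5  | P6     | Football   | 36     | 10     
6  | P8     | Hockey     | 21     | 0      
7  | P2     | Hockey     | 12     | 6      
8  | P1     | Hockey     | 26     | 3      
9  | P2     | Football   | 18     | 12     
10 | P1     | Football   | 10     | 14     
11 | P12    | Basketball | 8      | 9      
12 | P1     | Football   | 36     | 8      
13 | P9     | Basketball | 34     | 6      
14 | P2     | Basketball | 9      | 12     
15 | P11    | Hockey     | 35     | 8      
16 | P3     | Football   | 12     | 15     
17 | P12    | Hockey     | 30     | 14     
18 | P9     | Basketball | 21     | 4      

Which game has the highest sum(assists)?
SELECT game, SUM(assists) as val
FROM scores
GROUP BY game
ORDER BY val DESC
LIMIT 1

Result: Basketball with sum(assists) = 63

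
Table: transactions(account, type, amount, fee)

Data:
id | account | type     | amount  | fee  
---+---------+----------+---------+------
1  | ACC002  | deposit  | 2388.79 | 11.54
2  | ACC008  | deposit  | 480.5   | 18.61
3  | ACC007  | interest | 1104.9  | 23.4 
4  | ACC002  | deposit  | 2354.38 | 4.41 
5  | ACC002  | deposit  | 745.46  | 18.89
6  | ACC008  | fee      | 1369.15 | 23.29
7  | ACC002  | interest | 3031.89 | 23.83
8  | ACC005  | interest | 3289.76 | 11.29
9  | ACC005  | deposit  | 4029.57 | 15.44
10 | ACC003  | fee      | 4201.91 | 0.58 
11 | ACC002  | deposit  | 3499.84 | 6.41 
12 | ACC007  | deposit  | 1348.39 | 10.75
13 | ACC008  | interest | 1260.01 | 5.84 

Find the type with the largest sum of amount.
SELECT type, SUM(amount) as val
FROM transactions
GROUP BY type
ORDER BY val DESC
LIMIT 1

Result: deposit with sum(amount) = 14846.93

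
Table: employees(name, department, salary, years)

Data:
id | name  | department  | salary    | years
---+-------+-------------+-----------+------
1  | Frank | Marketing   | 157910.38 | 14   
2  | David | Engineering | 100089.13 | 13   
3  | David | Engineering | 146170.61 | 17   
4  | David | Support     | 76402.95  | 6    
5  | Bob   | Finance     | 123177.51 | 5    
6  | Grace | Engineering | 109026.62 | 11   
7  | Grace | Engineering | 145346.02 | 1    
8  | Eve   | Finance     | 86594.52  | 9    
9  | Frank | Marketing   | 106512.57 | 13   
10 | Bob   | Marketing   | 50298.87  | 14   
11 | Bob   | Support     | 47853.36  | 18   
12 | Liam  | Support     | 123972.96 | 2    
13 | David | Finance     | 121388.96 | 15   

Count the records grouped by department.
SELECT department, COUNT(*) as count
FROM employees
GROUP BY department

Result:
  Engineering: 4
  Finance: 3
  Marketing: 3
  Support: 3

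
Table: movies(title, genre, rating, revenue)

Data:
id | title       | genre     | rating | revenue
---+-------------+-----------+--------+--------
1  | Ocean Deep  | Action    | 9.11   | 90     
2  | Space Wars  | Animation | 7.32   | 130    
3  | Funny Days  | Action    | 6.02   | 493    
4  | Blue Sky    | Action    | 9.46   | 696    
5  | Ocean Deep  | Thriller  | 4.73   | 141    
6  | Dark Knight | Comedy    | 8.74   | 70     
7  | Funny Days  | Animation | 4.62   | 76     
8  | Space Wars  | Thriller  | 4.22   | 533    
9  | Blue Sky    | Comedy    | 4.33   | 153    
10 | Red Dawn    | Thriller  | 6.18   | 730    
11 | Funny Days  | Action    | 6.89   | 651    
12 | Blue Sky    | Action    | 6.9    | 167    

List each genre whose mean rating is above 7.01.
SELECT genre, AVG(rating)
FROM movies
GROUP BY genre
HAVING AVG(rating) > 7.01

Result:
  Action: avg=7.68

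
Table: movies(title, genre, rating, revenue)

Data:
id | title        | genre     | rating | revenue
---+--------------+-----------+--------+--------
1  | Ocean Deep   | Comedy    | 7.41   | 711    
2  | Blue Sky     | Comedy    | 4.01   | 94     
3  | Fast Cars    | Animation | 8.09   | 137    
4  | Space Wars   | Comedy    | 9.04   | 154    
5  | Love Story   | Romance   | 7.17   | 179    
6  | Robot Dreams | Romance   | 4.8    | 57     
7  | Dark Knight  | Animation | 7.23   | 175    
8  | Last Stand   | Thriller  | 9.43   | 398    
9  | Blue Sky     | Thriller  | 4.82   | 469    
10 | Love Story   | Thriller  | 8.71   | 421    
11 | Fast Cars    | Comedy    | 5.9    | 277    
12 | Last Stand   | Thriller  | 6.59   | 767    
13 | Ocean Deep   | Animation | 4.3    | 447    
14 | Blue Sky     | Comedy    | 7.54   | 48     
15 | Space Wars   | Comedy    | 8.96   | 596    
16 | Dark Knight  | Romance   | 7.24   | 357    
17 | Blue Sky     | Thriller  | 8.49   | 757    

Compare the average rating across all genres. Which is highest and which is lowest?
SELECT genre, AVG(rating)
FROM movies
GROUP BY genre
ORDER BY AVG(rating)

All groups:
  Romance: 6.40
  Animation: 6.54
  Comedy: 7.14
  Thriller: 7.61

Highest: Thriller (7.61)
Lowest: Romance (6.40)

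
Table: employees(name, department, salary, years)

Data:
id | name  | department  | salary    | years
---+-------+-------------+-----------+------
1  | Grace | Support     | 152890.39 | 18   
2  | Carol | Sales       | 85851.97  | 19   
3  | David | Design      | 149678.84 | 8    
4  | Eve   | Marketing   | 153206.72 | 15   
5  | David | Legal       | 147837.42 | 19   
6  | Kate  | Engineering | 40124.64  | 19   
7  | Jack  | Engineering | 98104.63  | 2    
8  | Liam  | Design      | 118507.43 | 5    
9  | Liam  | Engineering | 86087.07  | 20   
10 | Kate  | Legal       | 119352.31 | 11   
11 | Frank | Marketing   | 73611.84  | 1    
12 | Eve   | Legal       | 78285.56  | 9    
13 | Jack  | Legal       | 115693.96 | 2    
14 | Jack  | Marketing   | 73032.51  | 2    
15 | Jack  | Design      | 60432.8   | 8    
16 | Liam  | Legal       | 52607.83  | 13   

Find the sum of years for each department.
SELECT department, SUM(years) as result
FROM employees
GROUP BY department

Result:
  Design: 21
  Engineering: 41
  Legal: 54
  Marketing: 18
  Sales: 19
  Support: 18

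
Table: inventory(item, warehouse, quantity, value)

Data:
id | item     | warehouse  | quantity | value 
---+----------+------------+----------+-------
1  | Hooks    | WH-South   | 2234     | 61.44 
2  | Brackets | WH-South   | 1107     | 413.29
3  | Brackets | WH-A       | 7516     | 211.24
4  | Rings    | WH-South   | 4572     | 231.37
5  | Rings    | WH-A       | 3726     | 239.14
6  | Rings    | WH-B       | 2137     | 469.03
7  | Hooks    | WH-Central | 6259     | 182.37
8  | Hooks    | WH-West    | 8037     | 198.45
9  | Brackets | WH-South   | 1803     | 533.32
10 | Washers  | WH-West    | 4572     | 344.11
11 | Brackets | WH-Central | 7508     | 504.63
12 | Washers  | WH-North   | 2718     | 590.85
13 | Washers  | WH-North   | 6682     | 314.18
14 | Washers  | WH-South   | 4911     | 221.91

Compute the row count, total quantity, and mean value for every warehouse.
SELECT warehouse,
       COUNT(*) as cnt,
       SUM(quantity) as total_quantity,
       AVG(value) as avg_value
FROM inventory
GROUP BY warehouse

Result:
  WH-A: 2 records, 11242 total quantity, 225.19 avg value
  WH-B: 1 records, 2137 total quantity, 469.03 avg value
  WH-Central: 2 records, 13767 total quantity, 343.50 avg value
  WH-North: 2 records, 9400 total quantity, 452.52 avg value
  WH-South: 5 records, 14627 total quantity, 292.27 avg value
  WH-West: 2 records, 12609 total quantity, 271.28 avg value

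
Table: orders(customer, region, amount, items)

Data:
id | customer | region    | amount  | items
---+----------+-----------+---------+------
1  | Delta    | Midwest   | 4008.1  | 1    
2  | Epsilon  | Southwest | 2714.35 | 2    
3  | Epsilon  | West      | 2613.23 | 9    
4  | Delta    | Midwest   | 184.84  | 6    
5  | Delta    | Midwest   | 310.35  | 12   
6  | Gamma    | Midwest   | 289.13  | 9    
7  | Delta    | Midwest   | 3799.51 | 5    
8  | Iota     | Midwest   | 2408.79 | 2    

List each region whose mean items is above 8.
SELECT region, AVG(items)
FROM orders
GROUP BY region
HAVING AVG(items) > 8

Result:
  West: avg=9.00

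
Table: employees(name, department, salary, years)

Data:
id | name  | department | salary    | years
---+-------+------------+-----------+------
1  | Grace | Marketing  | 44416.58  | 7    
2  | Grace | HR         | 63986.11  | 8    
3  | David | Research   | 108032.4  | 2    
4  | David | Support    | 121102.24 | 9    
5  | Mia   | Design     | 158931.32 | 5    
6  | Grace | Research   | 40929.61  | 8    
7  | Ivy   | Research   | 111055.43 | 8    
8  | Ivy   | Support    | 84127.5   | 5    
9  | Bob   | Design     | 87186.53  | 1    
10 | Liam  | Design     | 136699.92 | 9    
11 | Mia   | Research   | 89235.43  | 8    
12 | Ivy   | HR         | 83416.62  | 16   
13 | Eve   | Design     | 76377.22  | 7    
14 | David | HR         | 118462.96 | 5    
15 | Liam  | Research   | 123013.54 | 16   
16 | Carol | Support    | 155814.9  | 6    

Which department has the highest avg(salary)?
SELECT department, AVG(salary) as val
FROM employees
GROUP BY department
ORDER BY val DESC
LIMIT 1

Result: Support with avg(salary) = 120348.21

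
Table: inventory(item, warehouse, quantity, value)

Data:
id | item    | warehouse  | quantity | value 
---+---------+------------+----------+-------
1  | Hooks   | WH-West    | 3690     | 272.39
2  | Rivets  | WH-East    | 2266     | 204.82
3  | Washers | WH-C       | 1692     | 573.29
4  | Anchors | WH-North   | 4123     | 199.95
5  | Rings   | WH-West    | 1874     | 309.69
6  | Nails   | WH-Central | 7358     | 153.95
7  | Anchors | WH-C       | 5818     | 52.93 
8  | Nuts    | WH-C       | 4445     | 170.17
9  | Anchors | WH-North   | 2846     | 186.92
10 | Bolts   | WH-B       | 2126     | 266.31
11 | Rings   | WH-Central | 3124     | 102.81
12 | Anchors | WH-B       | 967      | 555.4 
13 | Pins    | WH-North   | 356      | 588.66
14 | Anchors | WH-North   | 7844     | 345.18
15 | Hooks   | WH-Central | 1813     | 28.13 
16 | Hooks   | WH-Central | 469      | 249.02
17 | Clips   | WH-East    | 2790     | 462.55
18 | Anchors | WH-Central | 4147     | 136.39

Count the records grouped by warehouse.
SELECT warehouse, COUNT(*) as count
FROM inventory
GROUP BY warehouse

Result:
  WH-B: 2
  WH-C: 3
  WH-Central: 5
  WH-East: 2
  WH-North: 4
  WH-West: 2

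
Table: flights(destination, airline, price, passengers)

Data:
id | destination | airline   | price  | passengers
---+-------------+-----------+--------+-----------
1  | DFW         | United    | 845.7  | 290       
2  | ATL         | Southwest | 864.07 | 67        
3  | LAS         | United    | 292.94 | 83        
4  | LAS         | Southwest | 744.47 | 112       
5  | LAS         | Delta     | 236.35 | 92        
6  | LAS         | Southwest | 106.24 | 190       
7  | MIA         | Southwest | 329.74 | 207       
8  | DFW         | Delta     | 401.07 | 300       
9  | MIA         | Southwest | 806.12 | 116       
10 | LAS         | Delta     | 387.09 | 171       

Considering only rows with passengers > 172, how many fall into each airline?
SELECT airline, COUNT(*)
FROM flights
WHERE passengers > 172
GROUP BY airline

Note: WHERE filters rows before grouping.

Result:
  Delta: 1
  Southwest: 2
  United: 1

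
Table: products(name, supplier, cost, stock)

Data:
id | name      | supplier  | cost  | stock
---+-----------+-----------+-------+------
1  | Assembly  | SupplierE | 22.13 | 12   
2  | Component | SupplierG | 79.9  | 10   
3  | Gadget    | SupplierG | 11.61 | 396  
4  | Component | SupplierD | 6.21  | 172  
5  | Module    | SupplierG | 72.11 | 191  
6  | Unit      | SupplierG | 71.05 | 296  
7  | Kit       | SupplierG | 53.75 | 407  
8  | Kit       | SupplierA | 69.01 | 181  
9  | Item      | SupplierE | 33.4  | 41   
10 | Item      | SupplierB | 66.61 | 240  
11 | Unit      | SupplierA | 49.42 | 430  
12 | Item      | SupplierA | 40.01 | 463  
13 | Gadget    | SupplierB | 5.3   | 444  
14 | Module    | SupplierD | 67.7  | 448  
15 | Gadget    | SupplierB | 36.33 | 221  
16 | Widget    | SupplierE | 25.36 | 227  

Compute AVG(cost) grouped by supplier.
SELECT supplier, AVG(cost) as result
FROM products
GROUP BY supplier

Result:
  SupplierA: 52.81
  SupplierB: 36.08
  SupplierD: 36.96
  SupplierE: 26.96
  SupplierG: 57.68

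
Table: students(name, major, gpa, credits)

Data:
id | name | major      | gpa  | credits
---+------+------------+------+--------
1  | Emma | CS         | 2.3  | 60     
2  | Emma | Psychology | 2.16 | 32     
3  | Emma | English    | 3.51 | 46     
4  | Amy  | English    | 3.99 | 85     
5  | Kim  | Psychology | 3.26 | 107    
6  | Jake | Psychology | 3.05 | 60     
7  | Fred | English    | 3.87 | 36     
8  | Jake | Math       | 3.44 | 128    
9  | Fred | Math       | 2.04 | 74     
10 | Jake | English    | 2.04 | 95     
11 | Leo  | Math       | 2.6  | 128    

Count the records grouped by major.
SELECT major, COUNT(*) as count
FROM students
GROUP BY major

Result:
  CS: 1
  English: 4
  Math: 3
  Psychology: 3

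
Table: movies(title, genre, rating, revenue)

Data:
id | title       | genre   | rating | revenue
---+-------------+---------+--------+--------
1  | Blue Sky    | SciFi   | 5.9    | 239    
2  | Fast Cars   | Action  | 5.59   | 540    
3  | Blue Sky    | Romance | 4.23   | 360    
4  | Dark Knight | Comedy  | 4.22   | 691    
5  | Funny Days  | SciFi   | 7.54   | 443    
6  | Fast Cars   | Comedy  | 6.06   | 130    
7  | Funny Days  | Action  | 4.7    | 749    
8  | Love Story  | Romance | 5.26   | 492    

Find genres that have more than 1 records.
SELECT genre, COUNT(*) as cnt
FROM movies
GROUP BY genre
HAVING COUNT(*) > 1

Result:
  Action: 2
  Comedy: 2
  Romance: 2
  SciFi: 2

Note: HAVING filters groups after aggregation, WHERE filters rows before.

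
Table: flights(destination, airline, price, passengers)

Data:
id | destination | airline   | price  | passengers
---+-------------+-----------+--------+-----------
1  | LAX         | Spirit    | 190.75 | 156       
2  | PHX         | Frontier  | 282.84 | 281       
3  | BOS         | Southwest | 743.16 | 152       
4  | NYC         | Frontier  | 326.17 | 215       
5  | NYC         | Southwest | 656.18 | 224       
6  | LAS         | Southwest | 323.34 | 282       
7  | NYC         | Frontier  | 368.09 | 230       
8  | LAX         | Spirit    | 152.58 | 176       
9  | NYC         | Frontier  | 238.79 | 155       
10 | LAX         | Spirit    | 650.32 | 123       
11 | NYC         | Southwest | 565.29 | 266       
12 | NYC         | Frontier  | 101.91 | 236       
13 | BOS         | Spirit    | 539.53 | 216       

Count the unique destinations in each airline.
SELECT airline, COUNT(DISTINCT destination)
FROM flights
GROUP BY airline

Result:
  Frontier: 2 distinct
  Southwest: 3 distinct
  Spirit: 2 distinct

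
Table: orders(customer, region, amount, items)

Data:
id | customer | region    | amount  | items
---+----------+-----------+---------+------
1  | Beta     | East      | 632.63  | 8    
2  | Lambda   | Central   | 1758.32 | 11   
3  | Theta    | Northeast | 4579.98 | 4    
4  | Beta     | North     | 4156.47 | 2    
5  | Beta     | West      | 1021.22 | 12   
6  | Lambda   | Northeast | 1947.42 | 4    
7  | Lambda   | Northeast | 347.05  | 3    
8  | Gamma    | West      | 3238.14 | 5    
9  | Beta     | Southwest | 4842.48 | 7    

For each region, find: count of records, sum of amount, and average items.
SELECT region,
       COUNT(*) as cnt,
       SUM(amount) as total_amount,
       AVG(items) as avg_items
FROM orders
GROUP BY region

Result:
  Central: 1 records, 1758.32 total amount, 11.00 avg items
  East: 1 records, 632.63 total amount, 8.00 avg items
  North: 1 records, 4156.47 total amount, 2.00 avg items
  Northeast: 3 records, 6874.45 total amount, 3.67 avg items
  Southwest: 1 records, 4842.48 total amount, 7.00 avg items
  West: 2 records, 4259.36 total amount, 8.50 avg items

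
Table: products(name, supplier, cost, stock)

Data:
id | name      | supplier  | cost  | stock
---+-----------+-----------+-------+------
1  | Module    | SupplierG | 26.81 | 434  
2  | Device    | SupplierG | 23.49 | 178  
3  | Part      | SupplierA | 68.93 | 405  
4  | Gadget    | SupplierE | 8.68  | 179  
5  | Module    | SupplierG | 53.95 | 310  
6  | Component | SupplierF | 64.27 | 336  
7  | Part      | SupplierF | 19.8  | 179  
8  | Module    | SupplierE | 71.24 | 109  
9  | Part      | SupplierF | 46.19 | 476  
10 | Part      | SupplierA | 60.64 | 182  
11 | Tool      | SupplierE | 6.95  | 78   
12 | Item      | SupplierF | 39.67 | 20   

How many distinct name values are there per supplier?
SELECT supplier, COUNT(DISTINCT name)
FROM products
GROUP BY supplier

Result:
  SupplierA: 1 distinct
  SupplierE: 3 distinct
  SupplierF: 3 distinct
  SupplierG: 2 distinct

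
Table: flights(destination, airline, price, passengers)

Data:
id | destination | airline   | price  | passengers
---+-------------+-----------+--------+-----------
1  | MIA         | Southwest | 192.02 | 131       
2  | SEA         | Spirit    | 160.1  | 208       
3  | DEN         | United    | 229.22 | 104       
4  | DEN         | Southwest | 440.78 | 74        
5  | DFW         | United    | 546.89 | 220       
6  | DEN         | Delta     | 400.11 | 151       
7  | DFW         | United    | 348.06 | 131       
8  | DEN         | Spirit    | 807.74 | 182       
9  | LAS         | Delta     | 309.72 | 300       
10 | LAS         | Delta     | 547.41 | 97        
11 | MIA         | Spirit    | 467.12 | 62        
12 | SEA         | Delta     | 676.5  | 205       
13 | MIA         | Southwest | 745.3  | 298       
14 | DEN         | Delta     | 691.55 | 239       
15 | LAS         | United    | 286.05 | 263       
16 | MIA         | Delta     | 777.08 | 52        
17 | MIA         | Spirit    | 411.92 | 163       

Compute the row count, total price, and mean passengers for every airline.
SELECT airline,
       COUNT(*) as cnt,
       SUM(price) as total_price,
       AVG(passengers) as avg_passengers
FROM flights
GROUP BY airline

Result:
  Delta: 6 records, 3402.37 total price, 174.00 avg passengers
  Southwest: 3 records, 1378.10 total price, 167.67 avg passengers
  Spirit: 4 records, 1846.88 total price, 153.75 avg passengers
  United: 4 records, 1410.22 total price, 179.50 avg passengers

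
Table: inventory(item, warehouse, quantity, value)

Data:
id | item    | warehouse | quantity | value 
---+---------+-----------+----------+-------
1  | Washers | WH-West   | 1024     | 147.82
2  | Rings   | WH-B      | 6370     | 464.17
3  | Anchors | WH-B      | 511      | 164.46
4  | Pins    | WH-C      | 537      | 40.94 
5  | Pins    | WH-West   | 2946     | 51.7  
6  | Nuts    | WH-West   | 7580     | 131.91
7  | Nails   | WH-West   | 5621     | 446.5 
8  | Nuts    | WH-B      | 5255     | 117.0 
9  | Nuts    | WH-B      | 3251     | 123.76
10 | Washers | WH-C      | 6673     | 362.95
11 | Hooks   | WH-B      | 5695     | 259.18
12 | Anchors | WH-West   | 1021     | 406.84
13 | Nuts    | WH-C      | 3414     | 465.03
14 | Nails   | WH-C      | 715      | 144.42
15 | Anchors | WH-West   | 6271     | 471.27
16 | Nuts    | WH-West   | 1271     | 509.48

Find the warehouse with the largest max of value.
SELECT warehouse, MAX(value) as val
FROM inventory
GROUP BY warehouse
ORDER BY val DESC
LIMIT 1

Result: WH-West with max(value) = 509.48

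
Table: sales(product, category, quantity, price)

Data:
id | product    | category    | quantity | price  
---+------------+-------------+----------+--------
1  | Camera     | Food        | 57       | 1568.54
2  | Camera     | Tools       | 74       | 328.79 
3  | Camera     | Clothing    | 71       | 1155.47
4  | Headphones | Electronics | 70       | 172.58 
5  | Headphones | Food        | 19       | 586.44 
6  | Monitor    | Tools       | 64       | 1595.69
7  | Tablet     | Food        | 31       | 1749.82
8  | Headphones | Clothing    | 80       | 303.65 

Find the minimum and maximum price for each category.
SELECT category, MIN(price), MAX(price)
FROM sales
GROUP BY category

Result:
  Clothing: min=303.65, max=1155.47
  Electronics: min=172.58, max=172.58
  Food: min=586.44, max=1749.82
  Tools: min=328.79, max=1595.69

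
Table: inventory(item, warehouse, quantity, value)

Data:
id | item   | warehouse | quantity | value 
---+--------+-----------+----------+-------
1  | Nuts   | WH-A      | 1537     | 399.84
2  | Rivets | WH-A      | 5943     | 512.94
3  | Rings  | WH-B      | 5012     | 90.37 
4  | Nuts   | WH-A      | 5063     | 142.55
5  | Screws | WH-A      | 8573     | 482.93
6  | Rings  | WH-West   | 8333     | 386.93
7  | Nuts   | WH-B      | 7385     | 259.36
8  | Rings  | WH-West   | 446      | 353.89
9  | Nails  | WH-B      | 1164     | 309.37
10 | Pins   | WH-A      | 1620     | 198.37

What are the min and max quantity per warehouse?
SELECT warehouse, MIN(quantity), MAX(quantity)
FROM inventory
GROUP BY warehouse

Result:
  WH-A: min=1537, max=8573
  WH-B: min=1164, max=7385
  WH-West: min=446, max=8333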